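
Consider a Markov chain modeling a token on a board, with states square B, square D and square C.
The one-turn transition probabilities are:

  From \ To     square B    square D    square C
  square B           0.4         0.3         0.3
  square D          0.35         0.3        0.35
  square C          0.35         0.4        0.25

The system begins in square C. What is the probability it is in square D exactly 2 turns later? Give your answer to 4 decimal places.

Sum over the intermediate state after 1 turn:
P = P(square C→square B)·P(square B→square D) + P(square C→square D)·P(square D→square D) + P(square C→square C)·P(square C→square D)
  = 0.35×0.3 + 0.4×0.3 + 0.25×0.4
  = 0.1050 + 0.1200 + 0.1000 = 0.3250

0.3250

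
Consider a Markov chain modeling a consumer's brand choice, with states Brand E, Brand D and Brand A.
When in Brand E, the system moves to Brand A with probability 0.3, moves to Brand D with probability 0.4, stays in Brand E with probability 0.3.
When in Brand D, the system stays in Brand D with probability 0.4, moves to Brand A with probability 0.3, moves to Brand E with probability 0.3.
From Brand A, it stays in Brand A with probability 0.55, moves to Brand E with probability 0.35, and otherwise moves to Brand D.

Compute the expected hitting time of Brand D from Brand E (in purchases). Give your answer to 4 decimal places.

Let t(s) be the expected number of purchases to first reach Brand D from state s, with t(Brand D) = 0. Conditioning on the first purchase:
t(Brand E) = 1 + 0.3·t(Brand E) + 0.3·t(Brand A)
t(Brand A) = 1 + 0.35·t(Brand E) + 0.55·t(Brand A)
Solving: t(Brand E) = 3.5714, t(Brand A) = 5.0000.
Expected purchases from Brand E to Brand D: 3.5714.

3.5714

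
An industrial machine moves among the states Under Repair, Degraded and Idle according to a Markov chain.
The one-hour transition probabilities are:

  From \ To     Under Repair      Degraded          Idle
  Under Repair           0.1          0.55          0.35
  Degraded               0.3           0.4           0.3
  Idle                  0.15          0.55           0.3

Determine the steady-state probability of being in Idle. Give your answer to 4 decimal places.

0.3106

Let the stationary distribution be π with π = πP and π_1 + π_2 + π_3 = 1.
π_1 = 0.1·π_1 + 0.3·π_2 + 0.15·π_3
π_2 = 0.55·π_1 + 0.4·π_2 + 0.55·π_3
Solving with the normalization constraint gives π = (0.2112, 0.4783, 0.3106).
So the stationary probability of Idle is 0.3106.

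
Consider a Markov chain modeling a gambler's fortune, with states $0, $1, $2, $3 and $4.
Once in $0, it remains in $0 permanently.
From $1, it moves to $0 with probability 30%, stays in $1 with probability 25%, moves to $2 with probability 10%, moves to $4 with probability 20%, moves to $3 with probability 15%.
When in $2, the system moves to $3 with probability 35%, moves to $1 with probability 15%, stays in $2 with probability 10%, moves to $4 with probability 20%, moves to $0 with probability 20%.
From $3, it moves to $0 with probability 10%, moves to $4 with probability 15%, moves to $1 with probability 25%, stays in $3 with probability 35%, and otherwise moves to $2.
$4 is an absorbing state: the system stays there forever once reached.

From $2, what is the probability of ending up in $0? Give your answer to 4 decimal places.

0.5062

Let h(s) be the probability of absorption at $0 starting from transient state s. Then h($0) = 1 and h($4) = 0. By first-step analysis:
h($1) = 0.3·1 + 0.25·h($1) + 0.1·h($2) + 0.15·h($3) + 0.2·0
h($2) = 0.2·1 + 0.15·h($1) + 0.1·h($2) + 0.35·h($3) + 0.2·0
h($3) = 0.1·1 + 0.25·h($1) + 0.15·h($2) + 0.35·h($3) + 0.15·0
Solving: h($1) = 0.5651, h($2) = 0.5062, h($3) = 0.4880.
Starting from $2, the probability is 0.5062.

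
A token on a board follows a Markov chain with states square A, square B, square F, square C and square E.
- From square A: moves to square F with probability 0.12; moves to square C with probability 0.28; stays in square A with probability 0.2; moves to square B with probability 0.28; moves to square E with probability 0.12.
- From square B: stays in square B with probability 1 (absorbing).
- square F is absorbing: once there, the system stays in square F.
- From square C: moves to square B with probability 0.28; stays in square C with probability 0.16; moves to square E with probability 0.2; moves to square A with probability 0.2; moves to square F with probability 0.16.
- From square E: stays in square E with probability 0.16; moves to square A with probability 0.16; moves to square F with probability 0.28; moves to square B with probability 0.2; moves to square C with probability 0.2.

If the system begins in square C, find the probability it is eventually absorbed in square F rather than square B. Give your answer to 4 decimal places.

0.3951

Let h(s) be the probability of absorption at square F starting from transient state s. Then h(square F) = 1 and h(square B) = 0. By first-step analysis:
h(square A) = 0.2·h(square A) + 0.28·0 + 0.12·1 + 0.28·h(square C) + 0.12·h(square E)
h(square C) = 0.2·h(square A) + 0.28·0 + 0.16·1 + 0.16·h(square C) + 0.2·h(square E)
h(square E) = 0.16·h(square A) + 0.2·0 + 0.28·1 + 0.2·h(square C) + 0.16·h(square E)
Solving: h(square A) = 0.3627, h(square C) = 0.3951, h(square E) = 0.4965.
Starting from square C, the probability is 0.3951.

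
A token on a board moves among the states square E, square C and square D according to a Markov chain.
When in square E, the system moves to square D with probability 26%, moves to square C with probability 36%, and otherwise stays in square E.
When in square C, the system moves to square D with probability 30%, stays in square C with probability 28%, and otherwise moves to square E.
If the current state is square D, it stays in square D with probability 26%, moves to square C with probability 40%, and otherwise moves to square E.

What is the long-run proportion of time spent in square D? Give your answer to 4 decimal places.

Let the stationary distribution be π with π = πP and π_1 + π_2 + π_3 = 1.
π_1 = 0.38·π_1 + 0.42·π_2 + 0.34·π_3
π_2 = 0.36·π_1 + 0.28·π_2 + 0.4·π_3
Solving with the normalization constraint gives π = (0.3828, 0.3435, 0.2737).
So the stationary probability of square D is 0.2737.

0.2737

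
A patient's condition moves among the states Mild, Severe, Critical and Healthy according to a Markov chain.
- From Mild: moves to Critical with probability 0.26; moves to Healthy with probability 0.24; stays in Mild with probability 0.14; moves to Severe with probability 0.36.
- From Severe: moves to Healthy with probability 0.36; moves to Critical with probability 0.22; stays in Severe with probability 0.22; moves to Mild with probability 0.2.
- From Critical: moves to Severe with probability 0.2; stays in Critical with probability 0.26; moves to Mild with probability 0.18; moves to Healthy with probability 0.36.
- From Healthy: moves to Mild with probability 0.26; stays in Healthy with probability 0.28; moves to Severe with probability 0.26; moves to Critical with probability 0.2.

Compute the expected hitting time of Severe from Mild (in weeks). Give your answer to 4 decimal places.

Let t(s) be the expected number of weeks to first reach Severe from state s, with t(Severe) = 0. Conditioning on the first week:
t(Mild) = 1 + 0.14·t(Mild) + 0.26·t(Critical) + 0.24·t(Healthy)
t(Critical) = 1 + 0.18·t(Mild) + 0.26·t(Critical) + 0.36·t(Healthy)
t(Healthy) = 1 + 0.26·t(Mild) + 0.2·t(Critical) + 0.28·t(Healthy)
Solving: t(Mild) = 3.4124, t(Critical) = 3.9966, t(Healthy) = 3.7313.
Expected weeks from Mild to Severe: 3.4124.

3.4124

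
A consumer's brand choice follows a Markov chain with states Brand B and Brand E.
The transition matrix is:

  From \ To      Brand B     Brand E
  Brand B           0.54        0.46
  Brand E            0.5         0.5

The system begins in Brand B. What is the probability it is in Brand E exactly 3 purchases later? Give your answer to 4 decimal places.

Propagate the distribution vector 3 purchases from Brand B.
After 0 purchases: (1.0000, 0.0000)
After 1 purchase: (0.5400, 0.4600)
After 2 purchases: (0.5216, 0.4784)
After 3 purchases: (0.5209, 0.4791)
P(in Brand E after 3 purchases) = 0.4791

0.4791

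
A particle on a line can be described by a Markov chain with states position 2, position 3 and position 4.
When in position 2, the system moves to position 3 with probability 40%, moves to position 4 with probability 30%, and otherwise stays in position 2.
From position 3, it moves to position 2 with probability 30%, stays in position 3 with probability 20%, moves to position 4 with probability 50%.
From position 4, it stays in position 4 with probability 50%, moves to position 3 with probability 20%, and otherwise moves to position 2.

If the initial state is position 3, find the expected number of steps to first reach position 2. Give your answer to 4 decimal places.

3.3333

Let t(s) be the expected number of steps to first reach position 2 from state s, with t(position 2) = 0. Conditioning on the first step:
t(position 3) = 1 + 0.2·t(position 3) + 0.5·t(position 4)
t(position 4) = 1 + 0.2·t(position 3) + 0.5·t(position 4)
Solving: t(position 3) = 3.3333, t(position 4) = 3.3333.
Expected steps from position 3 to position 2: 3.3333.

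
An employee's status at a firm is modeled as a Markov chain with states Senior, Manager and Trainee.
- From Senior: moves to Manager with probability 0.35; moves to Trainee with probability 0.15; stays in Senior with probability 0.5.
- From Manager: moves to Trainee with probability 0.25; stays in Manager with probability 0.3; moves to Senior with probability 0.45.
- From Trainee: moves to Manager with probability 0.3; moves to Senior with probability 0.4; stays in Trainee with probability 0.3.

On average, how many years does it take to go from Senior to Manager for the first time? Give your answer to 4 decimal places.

2.9310

Let t(s) be the expected number of years to first reach Manager from state s, with t(Manager) = 0. Conditioning on the first year:
t(Senior) = 1 + 0.5·t(Senior) + 0.15·t(Trainee)
t(Trainee) = 1 + 0.4·t(Senior) + 0.3·t(Trainee)
Solving: t(Senior) = 2.9310, t(Trainee) = 3.1034.
Expected years from Senior to Manager: 2.9310.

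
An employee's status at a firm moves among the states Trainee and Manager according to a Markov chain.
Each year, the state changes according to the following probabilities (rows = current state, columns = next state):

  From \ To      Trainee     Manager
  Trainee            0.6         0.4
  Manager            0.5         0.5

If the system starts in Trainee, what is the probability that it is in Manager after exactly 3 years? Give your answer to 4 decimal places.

0.4440

Propagate the distribution vector 3 years from Trainee.
After 0 years: (1.0000, 0.0000)
After 1 year: (0.6000, 0.4000)
After 2 years: (0.5600, 0.4400)
After 3 years: (0.5560, 0.4440)
P(in Manager after 3 years) = 0.4440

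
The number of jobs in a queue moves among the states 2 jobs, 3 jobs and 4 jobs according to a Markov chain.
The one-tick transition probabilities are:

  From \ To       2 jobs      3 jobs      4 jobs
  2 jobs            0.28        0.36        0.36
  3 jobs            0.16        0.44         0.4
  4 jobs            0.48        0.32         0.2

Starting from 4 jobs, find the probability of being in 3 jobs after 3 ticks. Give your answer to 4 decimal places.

0.3766

Propagate the distribution vector 3 ticks from 4 jobs.
After 0 ticks: (0.0000, 0.0000, 1.0000)
After 1 tick: (0.4800, 0.3200, 0.2000)
After 2 ticks: (0.2816, 0.3776, 0.3408)
After 3 ticks: (0.3028, 0.3766, 0.3206)
P(in 3 jobs after 3 ticks) = 0.3766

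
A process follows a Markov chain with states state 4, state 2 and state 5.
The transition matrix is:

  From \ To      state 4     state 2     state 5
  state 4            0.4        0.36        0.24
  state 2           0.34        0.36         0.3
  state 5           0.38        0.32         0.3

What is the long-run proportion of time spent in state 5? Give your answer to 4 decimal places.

Let the stationary distribution be π with π = πP and π_1 + π_2 + π_3 = 1.
π_1 = 0.4·π_1 + 0.34·π_2 + 0.38·π_3
π_2 = 0.36·π_1 + 0.36·π_2 + 0.32·π_3
Solving with the normalization constraint gives π = (0.3735, 0.3489, 0.2776).
So the stationary probability of state 5 is 0.2776.

0.2776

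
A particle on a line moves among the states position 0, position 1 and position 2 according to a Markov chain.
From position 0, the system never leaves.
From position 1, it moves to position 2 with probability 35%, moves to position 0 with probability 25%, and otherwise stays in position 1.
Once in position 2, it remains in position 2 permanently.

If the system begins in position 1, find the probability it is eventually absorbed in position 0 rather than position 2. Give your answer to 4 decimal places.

Let h(s) be the probability of absorption at position 0 starting from transient state s. Then h(position 0) = 1 and h(position 2) = 0. By first-step analysis:
h(position 1) = 0.25·1 + 0.4·h(position 1) + 0.35·0
Solving: h(position 1) = 0.4167.
Starting from position 1, the probability is 0.4167.

0.4167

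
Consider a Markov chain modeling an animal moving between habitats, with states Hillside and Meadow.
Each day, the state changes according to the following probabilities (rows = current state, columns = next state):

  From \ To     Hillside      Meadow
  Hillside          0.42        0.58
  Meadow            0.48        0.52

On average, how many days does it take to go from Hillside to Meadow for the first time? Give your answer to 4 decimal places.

Let t(s) be the expected number of days to first reach Meadow from state s, with t(Meadow) = 0. Conditioning on the first day:
t(Hillside) = 1 + 0.42·t(Hillside)
Solving: t(Hillside) = 1.7241.
Expected days from Hillside to Meadow: 1.7241.

1.7241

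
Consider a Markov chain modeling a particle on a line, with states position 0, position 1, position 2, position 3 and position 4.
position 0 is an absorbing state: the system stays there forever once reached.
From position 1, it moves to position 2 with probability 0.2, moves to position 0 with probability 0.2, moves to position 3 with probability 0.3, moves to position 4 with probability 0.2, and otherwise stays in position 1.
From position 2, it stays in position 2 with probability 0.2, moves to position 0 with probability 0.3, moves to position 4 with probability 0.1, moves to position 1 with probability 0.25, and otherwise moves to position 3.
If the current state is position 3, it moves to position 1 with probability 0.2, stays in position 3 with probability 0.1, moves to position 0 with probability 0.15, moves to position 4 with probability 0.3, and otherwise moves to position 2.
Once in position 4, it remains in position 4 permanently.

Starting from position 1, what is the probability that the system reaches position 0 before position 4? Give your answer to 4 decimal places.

0.5106

Let h(s) be the probability of absorption at position 0 starting from transient state s. Then h(position 0) = 1 and h(position 4) = 0. By first-step analysis:
h(position 1) = 0.2·1 + 0.1·h(position 1) + 0.2·h(position 2) + 0.3·h(position 3) + 0.2·0
h(position 2) = 0.3·1 + 0.25·h(position 1) + 0.2·h(position 2) + 0.15·h(position 3) + 0.1·0
h(position 3) = 0.15·1 + 0.2·h(position 1) + 0.25·h(position 2) + 0.1·h(position 3) + 0.3·0
Solving: h(position 1) = 0.5106, h(position 2) = 0.6193, h(position 3) = 0.4522.
Starting from position 1, the probability is 0.5106.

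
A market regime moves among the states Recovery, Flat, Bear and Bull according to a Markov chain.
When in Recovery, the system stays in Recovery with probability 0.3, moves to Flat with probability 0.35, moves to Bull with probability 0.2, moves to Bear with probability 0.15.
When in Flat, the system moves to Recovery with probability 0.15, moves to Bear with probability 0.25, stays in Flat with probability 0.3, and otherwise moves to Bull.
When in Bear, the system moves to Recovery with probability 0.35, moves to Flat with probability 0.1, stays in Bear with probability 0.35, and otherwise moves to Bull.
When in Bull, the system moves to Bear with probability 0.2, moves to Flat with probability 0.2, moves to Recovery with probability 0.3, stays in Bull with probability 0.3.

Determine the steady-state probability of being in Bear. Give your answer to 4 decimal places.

0.2333

Let the stationary distribution be π with π = πP and π_1 + π_2 + π_3 + π_4 = 1.
π_1 = 0.3·π_1 + 0.15·π_2 + 0.35·π_3 + 0.3·π_4
π_2 = 0.35·π_1 + 0.3·π_2 + 0.1·π_3 + 0.2·π_4
π_3 = 0.15·π_1 + 0.25·π_2 + 0.35·π_3 + 0.2·π_4
Solving with the normalization constraint gives π = (0.2753, 0.2422, 0.2333, 0.2491).
So the stationary probability of Bear is 0.2333.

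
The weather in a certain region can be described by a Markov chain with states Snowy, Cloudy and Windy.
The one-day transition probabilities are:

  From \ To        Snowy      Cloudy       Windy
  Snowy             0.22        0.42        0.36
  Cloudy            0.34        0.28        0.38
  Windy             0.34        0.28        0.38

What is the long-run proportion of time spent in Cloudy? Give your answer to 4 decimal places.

0.3225

Let the stationary distribution be π with π = πP and π_1 + π_2 + π_3 = 1.
π_1 = 0.22·π_1 + 0.34·π_2 + 0.34·π_3
π_2 = 0.42·π_1 + 0.28·π_2 + 0.28·π_3
Solving with the normalization constraint gives π = (0.3036, 0.3225, 0.3739).
So the stationary probability of Cloudy is 0.3225.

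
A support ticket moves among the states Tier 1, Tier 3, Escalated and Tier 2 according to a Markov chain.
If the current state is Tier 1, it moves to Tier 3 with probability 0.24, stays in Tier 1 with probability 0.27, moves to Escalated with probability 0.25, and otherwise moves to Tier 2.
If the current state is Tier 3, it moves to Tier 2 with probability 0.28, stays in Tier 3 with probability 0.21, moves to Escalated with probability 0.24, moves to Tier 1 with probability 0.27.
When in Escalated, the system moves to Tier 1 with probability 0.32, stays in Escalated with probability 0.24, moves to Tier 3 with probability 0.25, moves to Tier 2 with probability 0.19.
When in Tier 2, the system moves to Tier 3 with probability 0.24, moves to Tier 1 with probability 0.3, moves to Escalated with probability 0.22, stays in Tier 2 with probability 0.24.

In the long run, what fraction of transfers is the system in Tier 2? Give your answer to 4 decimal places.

0.2375

Let the stationary distribution be π with π = πP and π_1 + π_2 + π_3 + π_4 = 1.
π_1 = 0.27·π_1 + 0.27·π_2 + 0.32·π_3 + 0.3·π_4
π_2 = 0.24·π_1 + 0.21·π_2 + 0.25·π_3 + 0.24·π_4
π_3 = 0.25·π_1 + 0.24·π_2 + 0.24·π_3 + 0.22·π_4
Solving with the normalization constraint gives π = (0.2890, 0.2353, 0.2381, 0.2375).
So the stationary probability of Tier 2 is 0.2375.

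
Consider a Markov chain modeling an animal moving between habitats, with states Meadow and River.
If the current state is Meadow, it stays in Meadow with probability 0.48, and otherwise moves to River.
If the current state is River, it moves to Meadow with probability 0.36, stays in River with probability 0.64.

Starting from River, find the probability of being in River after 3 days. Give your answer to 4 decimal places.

Propagate the distribution vector 3 days from River.
After 0 days: (0.0000, 1.0000)
After 1 day: (0.3600, 0.6400)
After 2 days: (0.4032, 0.5968)
After 3 days: (0.4084, 0.5916)
P(in River after 3 days) = 0.5916

0.5916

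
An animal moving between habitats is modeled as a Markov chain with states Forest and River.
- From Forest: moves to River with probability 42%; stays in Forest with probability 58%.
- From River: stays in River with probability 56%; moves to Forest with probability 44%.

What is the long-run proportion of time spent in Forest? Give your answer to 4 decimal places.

0.5116

Let the stationary distribution be π with π = πP and π_1 + π_2 = 1.
π_1 = 0.58·π_1 + 0.44·π_2
Solving with the normalization constraint gives π = (0.5116, 0.4884).
So the stationary probability of Forest is 0.5116.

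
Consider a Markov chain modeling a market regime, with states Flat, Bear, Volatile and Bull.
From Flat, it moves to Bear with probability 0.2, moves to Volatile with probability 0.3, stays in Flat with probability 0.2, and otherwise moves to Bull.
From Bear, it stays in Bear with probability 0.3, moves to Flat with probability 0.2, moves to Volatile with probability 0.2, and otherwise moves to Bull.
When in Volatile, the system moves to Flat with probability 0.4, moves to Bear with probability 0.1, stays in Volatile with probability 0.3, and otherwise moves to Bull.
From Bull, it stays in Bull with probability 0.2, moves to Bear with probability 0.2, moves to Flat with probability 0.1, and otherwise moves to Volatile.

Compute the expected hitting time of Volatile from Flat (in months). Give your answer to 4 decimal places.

3.0091

Let t(s) be the expected number of months to first reach Volatile from state s, with t(Volatile) = 0. Conditioning on the first month:
t(Flat) = 1 + 0.2·t(Flat) + 0.2·t(Bear) + 0.3·t(Bull)
t(Bear) = 1 + 0.2·t(Flat) + 0.3·t(Bear) + 0.3·t(Bull)
t(Bull) = 1 + 0.1·t(Flat) + 0.2·t(Bear) + 0.2·t(Bull)
Solving: t(Flat) = 3.0091, t(Bear) = 3.3435, t(Bull) = 2.4620.
Expected months from Flat to Volatile: 3.0091.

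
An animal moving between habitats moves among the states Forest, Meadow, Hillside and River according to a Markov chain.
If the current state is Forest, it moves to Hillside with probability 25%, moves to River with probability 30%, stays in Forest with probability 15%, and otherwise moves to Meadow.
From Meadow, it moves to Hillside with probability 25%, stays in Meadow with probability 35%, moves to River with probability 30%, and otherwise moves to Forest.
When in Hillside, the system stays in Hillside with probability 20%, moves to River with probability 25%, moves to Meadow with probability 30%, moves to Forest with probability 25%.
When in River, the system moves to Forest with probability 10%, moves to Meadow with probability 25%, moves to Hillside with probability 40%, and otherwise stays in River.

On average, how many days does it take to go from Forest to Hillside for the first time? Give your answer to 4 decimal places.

Let t(s) be the expected number of days to first reach Hillside from state s, with t(Hillside) = 0. Conditioning on the first day:
t(Forest) = 1 + 0.15·t(Forest) + 0.3·t(Meadow) + 0.3·t(River)
t(Meadow) = 1 + 0.1·t(Forest) + 0.35·t(Meadow) + 0.3·t(River)
t(River) = 1 + 0.1·t(Forest) + 0.25·t(Meadow) + 0.25·t(River)
Solving: t(Forest) = 3.4146, t(Meadow) = 3.4146, t(River) = 2.9268.
Expected days from Forest to Hillside: 3.4146.

3.4146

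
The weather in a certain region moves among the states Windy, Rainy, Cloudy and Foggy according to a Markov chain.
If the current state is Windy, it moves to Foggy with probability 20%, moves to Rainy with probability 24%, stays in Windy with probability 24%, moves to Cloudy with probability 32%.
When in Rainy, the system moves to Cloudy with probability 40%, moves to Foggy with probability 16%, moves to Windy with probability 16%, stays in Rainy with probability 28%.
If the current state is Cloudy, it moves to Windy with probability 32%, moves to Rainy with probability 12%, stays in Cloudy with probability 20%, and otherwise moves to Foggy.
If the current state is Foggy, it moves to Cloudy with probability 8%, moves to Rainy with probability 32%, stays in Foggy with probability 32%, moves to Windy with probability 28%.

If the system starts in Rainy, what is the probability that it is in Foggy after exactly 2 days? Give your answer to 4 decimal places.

Propagate the distribution vector 2 days from Rainy.
After 0 days: (0.0000, 1.0000, 0.0000, 0.0000)
After 1 day: (0.1600, 0.2800, 0.4000, 0.1600)
After 2 days: (0.2560, 0.2160, 0.2560, 0.2720)
P(in Foggy after 2 days) = 0.2720

0.2720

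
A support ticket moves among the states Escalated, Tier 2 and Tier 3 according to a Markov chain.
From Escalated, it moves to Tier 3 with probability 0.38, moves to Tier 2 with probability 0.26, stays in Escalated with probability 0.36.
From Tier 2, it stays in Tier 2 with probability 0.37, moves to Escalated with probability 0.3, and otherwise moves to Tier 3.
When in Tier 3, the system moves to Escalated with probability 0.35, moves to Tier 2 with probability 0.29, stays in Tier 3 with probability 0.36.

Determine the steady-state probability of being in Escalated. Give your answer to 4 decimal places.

0.3382

Let the stationary distribution be π with π = πP and π_1 + π_2 + π_3 = 1.
π_1 = 0.36·π_1 + 0.3·π_2 + 0.35·π_3
π_2 = 0.26·π_1 + 0.37·π_2 + 0.29·π_3
Solving with the normalization constraint gives π = (0.3382, 0.3042, 0.3576).
So the stationary probability of Escalated is 0.3382.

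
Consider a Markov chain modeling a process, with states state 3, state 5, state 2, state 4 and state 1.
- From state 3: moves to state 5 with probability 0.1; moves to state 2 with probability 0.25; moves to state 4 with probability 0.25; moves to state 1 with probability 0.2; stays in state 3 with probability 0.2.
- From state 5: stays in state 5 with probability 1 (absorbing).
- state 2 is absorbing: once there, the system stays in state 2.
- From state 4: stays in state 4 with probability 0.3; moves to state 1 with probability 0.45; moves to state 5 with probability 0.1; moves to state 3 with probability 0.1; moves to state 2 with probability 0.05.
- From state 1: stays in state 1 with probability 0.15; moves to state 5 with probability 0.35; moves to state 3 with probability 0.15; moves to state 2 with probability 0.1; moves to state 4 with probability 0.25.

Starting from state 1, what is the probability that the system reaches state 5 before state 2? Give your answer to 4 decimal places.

0.6959

Let h(s) be the probability of absorption at state 5 starting from transient state s. Then h(state 5) = 1 and h(state 2) = 0. By first-step analysis:
h(state 3) = 0.2·h(state 3) + 0.1·1 + 0.25·0 + 0.25·h(state 4) + 0.2·h(state 1)
h(state 4) = 0.1·h(state 3) + 0.1·1 + 0.05·0 + 0.3·h(state 4) + 0.45·h(state 1)
h(state 1) = 0.15·h(state 3) + 0.35·1 + 0.1·0 + 0.25·h(state 4) + 0.15·h(state 1)
Solving: h(state 3) = 0.5060, h(state 4) = 0.6625, h(state 1) = 0.6959.
Starting from state 1, the probability is 0.6959.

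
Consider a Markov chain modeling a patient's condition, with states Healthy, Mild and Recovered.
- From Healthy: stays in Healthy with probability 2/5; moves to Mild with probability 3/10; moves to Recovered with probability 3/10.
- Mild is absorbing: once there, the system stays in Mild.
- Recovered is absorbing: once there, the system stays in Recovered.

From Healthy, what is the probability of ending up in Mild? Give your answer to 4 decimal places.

0.5000

Let h(s) be the probability of absorption at Mild starting from transient state s. Then h(Mild) = 1 and h(Recovered) = 0. By first-step analysis:
h(Healthy) = 0.4·h(Healthy) + 0.3·1 + 0.3·0
Solving: h(Healthy) = 0.5000.
Starting from Healthy, the probability is 0.5000.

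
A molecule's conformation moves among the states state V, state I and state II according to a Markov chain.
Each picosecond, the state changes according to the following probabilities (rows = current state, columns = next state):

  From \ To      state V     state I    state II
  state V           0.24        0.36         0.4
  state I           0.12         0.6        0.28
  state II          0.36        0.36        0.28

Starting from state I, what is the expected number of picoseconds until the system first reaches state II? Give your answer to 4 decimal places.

Let t(s) be the expected number of picoseconds to first reach state II from state s, with t(state II) = 0. Conditioning on the first picosecond:
t(state V) = 1 + 0.24·t(state V) + 0.36·t(state I)
t(state I) = 1 + 0.12·t(state V) + 0.6·t(state I)
Solving: t(state V) = 2.9141, t(state I) = 3.3742.
Expected picoseconds from state I to state II: 3.3742.

3.3742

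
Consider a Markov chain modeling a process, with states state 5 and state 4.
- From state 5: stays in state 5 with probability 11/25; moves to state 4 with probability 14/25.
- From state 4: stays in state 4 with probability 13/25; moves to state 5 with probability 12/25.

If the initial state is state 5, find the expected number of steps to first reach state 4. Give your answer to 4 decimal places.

1.7857

Let t(s) be the expected number of steps to first reach state 4 from state s, with t(state 4) = 0. Conditioning on the first step:
t(state 5) = 1 + 0.44·t(state 5)
Solving: t(state 5) = 1.7857.
Expected steps from state 5 to state 4: 1.7857.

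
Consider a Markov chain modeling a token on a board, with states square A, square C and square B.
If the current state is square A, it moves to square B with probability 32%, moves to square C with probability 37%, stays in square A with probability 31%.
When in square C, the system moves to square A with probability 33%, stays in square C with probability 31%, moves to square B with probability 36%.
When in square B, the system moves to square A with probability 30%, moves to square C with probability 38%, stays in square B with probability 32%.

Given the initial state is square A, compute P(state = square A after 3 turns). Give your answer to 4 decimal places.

0.3137

Propagate the distribution vector 3 turns from square A.
After 0 turns: (1.0000, 0.0000, 0.0000)
After 1 turn: (0.3100, 0.3700, 0.3200)
After 2 turns: (0.3142, 0.3510, 0.3348)
After 3 turns: (0.3137, 0.3523, 0.3340)
P(in square A after 3 turns) = 0.3137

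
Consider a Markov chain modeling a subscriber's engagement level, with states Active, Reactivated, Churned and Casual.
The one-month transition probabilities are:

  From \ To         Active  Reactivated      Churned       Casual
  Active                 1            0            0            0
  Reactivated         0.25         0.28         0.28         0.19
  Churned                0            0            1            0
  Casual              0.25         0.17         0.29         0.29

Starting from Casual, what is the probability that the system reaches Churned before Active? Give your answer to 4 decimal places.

0.5354

Let h(s) be the probability of absorption at Churned starting from transient state s. Then h(Churned) = 1 and h(Active) = 0. By first-step analysis:
h(Reactivated) = 0.25·0 + 0.28·h(Reactivated) + 0.28·1 + 0.19·h(Casual)
h(Casual) = 0.25·0 + 0.17·h(Reactivated) + 0.29·1 + 0.29·h(Casual)
Solving: h(Reactivated) = 0.5302, h(Casual) = 0.5354.
Starting from Casual, the probability is 0.5354.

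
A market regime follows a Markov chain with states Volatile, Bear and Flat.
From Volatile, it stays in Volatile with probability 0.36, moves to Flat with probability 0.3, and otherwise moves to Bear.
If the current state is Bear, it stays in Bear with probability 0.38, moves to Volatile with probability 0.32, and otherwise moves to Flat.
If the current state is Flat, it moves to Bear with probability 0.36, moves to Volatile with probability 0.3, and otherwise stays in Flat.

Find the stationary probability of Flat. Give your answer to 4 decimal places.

0.3125

Let the stationary distribution be π with π = πP and π_1 + π_2 + π_3 = 1.
π_1 = 0.36·π_1 + 0.32·π_2 + 0.3·π_3
π_2 = 0.34·π_1 + 0.38·π_2 + 0.36·π_3
Solving with the normalization constraint gives π = (0.3268, 0.3607, 0.3125).
So the stationary probability of Flat is 0.3125.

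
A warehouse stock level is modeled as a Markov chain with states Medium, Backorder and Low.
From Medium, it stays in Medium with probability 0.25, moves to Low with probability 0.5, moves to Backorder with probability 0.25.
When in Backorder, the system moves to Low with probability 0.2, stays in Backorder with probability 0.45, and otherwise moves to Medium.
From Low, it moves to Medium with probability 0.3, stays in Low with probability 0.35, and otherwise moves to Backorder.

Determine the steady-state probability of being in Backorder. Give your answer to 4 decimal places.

0.3553

Let the stationary distribution be π with π = πP and π_1 + π_2 + π_3 = 1.
π_1 = 0.25·π_1 + 0.35·π_2 + 0.3·π_3
π_2 = 0.25·π_1 + 0.45·π_2 + 0.35·π_3
Solving with the normalization constraint gives π = (0.3026, 0.3553, 0.3421).
So the stationary probability of Backorder is 0.3553.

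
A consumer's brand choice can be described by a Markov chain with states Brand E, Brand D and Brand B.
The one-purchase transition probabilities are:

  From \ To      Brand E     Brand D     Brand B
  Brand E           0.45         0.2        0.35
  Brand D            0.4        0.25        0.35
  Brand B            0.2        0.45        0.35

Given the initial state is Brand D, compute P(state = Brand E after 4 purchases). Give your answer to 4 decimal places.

Propagate the distribution vector 4 purchases from Brand D.
After 0 purchases: (0.0000, 1.0000, 0.0000)
After 1 purchase: (0.4000, 0.2500, 0.3500)
After 2 purchases: (0.3500, 0.3000, 0.3500)
After 3 purchases: (0.3475, 0.3025, 0.3500)
After 4 purchases: (0.3474, 0.3026, 0.3500)
P(in Brand E after 4 purchases) = 0.3474

0.3474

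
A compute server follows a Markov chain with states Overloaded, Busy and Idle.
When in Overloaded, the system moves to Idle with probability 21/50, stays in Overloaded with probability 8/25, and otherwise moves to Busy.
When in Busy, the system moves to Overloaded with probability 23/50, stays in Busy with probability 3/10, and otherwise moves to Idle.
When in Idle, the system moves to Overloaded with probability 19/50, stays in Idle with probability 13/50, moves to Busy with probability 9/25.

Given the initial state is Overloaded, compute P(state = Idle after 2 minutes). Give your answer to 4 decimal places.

Sum over the intermediate state after 1 minute:
P = P(Overloaded→Overloaded)·P(Overloaded→Idle) + P(Overloaded→Busy)·P(Busy→Idle) + P(Overloaded→Idle)·P(Idle→Idle)
  = 0.32×0.42 + 0.26×0.24 + 0.42×0.26
  = 0.1344 + 0.0624 + 0.1092 = 0.3060

0.3060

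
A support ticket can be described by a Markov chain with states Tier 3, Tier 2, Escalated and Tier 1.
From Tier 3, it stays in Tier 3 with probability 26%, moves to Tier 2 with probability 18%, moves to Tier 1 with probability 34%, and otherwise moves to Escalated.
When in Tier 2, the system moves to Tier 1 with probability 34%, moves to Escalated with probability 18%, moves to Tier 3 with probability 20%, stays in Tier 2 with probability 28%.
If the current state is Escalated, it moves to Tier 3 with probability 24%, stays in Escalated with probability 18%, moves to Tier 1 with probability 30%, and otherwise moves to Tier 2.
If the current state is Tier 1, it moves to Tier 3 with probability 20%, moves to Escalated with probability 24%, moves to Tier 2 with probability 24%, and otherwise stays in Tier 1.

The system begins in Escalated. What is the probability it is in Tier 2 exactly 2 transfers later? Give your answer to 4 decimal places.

0.2440

Propagate the distribution vector 2 transfers from Escalated.
After 0 transfers: (0.0000, 0.0000, 1.0000, 0.0000)
After 1 transfer: (0.2400, 0.2800, 0.1800, 0.3000)
After 2 transfers: (0.2216, 0.2440, 0.2076, 0.3268)
P(in Tier 2 after 2 transfers) = 0.2440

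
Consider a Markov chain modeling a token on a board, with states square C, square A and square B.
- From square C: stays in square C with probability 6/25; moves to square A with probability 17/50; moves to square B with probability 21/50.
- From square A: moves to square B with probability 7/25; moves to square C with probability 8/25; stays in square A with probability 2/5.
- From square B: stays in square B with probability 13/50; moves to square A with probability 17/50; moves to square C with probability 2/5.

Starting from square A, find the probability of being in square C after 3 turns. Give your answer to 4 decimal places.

0.3202

Propagate the distribution vector 3 turns from square A.
After 0 turns: (0.0000, 1.0000, 0.0000)
After 1 turn: (0.3200, 0.4000, 0.2800)
After 2 turns: (0.3168, 0.3640, 0.3192)
After 3 turns: (0.3202, 0.3618, 0.3180)
P(in square C after 3 turns) = 0.3202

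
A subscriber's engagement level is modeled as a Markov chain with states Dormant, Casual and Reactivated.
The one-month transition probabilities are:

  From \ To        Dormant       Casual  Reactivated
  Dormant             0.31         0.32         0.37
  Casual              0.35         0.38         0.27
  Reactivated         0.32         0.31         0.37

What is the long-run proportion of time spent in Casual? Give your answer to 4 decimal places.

Let the stationary distribution be π with π = πP and π_1 + π_2 + π_3 = 1.
π_1 = 0.31·π_1 + 0.35·π_2 + 0.32·π_3
π_2 = 0.32·π_1 + 0.38·π_2 + 0.31·π_3
Solving with the normalization constraint gives π = (0.3268, 0.3368, 0.3363).
So the stationary probability of Casual is 0.3368.

0.3368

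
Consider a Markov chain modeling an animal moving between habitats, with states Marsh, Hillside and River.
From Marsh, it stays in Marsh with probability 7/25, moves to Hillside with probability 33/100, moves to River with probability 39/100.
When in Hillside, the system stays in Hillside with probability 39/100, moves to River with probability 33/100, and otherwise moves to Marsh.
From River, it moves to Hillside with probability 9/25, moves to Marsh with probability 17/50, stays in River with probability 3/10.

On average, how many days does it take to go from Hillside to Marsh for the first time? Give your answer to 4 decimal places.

3.3420

Let t(s) be the expected number of days to first reach Marsh from state s, with t(Marsh) = 0. Conditioning on the first day:
t(Hillside) = 1 + 0.39·t(Hillside) + 0.33·t(River)
t(River) = 1 + 0.36·t(Hillside) + 0.3·t(River)
Solving: t(Hillside) = 3.3420, t(River) = 3.1473.
Expected days from Hillside to Marsh: 3.3420.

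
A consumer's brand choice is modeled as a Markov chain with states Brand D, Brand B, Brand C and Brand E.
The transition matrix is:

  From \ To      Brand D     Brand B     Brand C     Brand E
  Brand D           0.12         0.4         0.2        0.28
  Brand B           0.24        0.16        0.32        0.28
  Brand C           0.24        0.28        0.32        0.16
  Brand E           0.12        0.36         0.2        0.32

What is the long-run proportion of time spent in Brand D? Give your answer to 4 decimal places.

0.1866

Let the stationary distribution be π with π = πP and π_1 + π_2 + π_3 + π_4 = 1.
π_1 = 0.12·π_1 + 0.24·π_2 + 0.24·π_3 + 0.12·π_4
π_2 = 0.4·π_1 + 0.16·π_2 + 0.28·π_3 + 0.36·π_4
π_3 = 0.2·π_1 + 0.32·π_2 + 0.32·π_3 + 0.2·π_4
Solving with the normalization constraint gives π = (0.1866, 0.2884, 0.2666, 0.2583).
So the stationary probability of Brand D is 0.1866.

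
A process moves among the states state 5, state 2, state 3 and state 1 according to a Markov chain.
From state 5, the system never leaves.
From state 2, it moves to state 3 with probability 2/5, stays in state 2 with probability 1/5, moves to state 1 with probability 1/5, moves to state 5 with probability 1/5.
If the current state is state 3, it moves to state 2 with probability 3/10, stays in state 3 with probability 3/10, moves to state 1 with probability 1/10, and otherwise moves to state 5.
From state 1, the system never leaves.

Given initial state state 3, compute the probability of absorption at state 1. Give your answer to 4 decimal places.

Let h(s) be the probability of absorption at state 1 starting from transient state s. Then h(state 1) = 1 and h(state 5) = 0. By first-step analysis:
h(state 2) = 0.2·0 + 0.2·h(state 2) + 0.4·h(state 3) + 0.2·1
h(state 3) = 0.3·0 + 0.3·h(state 2) + 0.3·h(state 3) + 0.1·1
Solving: h(state 2) = 0.4091, h(state 3) = 0.3182.
Starting from state 3, the probability is 0.3182.

0.3182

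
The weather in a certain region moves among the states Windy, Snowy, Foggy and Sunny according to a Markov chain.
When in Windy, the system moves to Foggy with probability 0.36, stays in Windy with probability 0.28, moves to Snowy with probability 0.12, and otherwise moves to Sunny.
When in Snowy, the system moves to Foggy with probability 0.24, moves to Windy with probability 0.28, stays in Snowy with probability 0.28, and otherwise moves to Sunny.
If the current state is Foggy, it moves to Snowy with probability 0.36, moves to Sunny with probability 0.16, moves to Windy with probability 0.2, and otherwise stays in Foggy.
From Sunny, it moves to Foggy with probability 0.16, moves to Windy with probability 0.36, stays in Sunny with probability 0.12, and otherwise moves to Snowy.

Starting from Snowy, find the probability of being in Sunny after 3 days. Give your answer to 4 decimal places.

Propagate the distribution vector 3 days from Snowy.
After 0 days: (0.0000, 1.0000, 0.0000, 0.0000)
After 1 day: (0.2800, 0.2800, 0.2400, 0.2000)
After 2 days: (0.2768, 0.2704, 0.2672, 0.1856)
After 3 days: (0.2735, 0.2719, 0.2691, 0.1855)
P(in Sunny after 3 days) = 0.1855

0.1855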